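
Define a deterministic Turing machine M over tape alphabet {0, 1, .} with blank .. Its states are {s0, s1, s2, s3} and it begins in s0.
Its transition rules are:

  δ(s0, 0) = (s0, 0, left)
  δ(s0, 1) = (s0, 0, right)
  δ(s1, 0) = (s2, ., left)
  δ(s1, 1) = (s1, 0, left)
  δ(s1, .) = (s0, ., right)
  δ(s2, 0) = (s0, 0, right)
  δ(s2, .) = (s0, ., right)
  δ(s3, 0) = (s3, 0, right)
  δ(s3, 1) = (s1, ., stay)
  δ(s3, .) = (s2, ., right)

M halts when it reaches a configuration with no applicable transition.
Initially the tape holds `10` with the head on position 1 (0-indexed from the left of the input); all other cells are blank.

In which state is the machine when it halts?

s0

state=s0 head=1 tape=.1[0]   (s0,0)→(s0,0,left)
state=s0 head=0 tape=.[1]0   (s0,1)→(s0,0,right)
state=s0 head=1 tape=.0[0]   (s0,0)→(s0,0,left)
state=s0 head=0 tape=.[0]0   (s0,0)→(s0,0,left)
state=s0 head=-1 tape=[.]00
No transition is defined for (s0, .); M halts in state s0.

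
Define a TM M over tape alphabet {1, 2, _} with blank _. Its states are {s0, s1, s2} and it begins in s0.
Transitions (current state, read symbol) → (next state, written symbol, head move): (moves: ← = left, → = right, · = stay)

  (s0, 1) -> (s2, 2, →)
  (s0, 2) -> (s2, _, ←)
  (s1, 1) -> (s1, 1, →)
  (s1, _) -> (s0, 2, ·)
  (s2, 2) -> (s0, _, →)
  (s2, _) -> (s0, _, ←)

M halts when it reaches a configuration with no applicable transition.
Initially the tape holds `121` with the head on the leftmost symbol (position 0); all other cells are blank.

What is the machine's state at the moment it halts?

s0

state=s0 head=0 tape=__[1]21_   (s0,1)→(s2,2,→)
state=s2 head=1 tape=__2[2]1_   (s2,2)→(s0,_,→)
state=s0 head=2 tape=__2_[1]_   (s0,1)→(s2,2,→)
state=s2 head=3 tape=__2_2[_]   (s2,_)→(s0,_,←)
state=s0 head=2 tape=__2_[2]_   (s0,2)→(s2,_,←)
state=s2 head=1 tape=__2[_]__   (s2,_)→(s0,_,←)
state=s0 head=0 tape=__[2]___   (s0,2)→(s2,_,←)
state=s2 head=-1 tape=_[_]____   (s2,_)→(s0,_,←)
state=s0 head=-2 tape=[_]_____
No transition is defined for (s0, _); M halts in state s0.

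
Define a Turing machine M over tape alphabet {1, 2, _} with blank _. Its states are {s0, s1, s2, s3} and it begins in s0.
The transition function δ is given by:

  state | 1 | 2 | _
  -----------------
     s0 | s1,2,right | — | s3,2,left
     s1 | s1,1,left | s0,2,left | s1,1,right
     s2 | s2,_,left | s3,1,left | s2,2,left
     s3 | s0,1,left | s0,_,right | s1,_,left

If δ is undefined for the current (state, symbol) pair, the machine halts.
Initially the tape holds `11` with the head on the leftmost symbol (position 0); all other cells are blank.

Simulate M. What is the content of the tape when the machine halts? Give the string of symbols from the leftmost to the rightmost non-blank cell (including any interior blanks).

12221

state=s0 head=0 tape=___[1]1   (s0,1)→(s1,2,right)
state=s1 head=1 tape=___2[1]   (s1,1)→(s1,1,left)
state=s1 head=0 tape=___[2]1   (s1,2)→(s0,2,left)
state=s0 head=-1 tape=__[_]21   (s0,_)→(s3,2,left)
state=s3 head=-2 tape=_[_]221   (s3,_)→(s1,_,left)
state=s1 head=-3 tape=[_]_221   (s1,_)→(s1,1,right)
state=s1 head=-2 tape=1[_]221   (s1,_)→(s1,1,right)
state=s1 head=-1 tape=11[2]21   (s1,2)→(s0,2,left)
state=s0 head=-2 tape=1[1]221   (s0,1)→(s1,2,right)
state=s1 head=-1 tape=12[2]21   (s1,2)→(s0,2,left)
state=s0 head=-2 tape=1[2]221
The non-blank tape span at halt is 12221.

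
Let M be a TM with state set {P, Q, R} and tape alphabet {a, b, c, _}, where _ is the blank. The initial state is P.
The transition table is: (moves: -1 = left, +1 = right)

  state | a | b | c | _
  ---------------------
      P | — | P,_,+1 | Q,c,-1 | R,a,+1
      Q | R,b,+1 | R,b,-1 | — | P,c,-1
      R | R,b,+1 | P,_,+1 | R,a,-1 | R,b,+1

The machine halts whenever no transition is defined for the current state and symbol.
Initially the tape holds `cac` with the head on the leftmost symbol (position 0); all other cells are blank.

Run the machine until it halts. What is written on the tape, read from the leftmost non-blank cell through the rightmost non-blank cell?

P | __[c]ac   read c → write c, move -1, go to Q
Q | _[_]cac   read _ → write c, move -1, go to P
P | [_]ccac   read _ → write a, move +1, go to R
R | a[c]cac   read c → write a, move -1, go to R
R | [a]acac   read a → write b, move +1, go to R
R | b[a]cac   read a → write b, move +1, go to R
R | bb[c]ac   read c → write a, move -1, go to R
R | b[b]aac   read b → write _, move +1, go to P
P | b_[a]ac
The non-blank tape span at halt is b_aac.

b_aac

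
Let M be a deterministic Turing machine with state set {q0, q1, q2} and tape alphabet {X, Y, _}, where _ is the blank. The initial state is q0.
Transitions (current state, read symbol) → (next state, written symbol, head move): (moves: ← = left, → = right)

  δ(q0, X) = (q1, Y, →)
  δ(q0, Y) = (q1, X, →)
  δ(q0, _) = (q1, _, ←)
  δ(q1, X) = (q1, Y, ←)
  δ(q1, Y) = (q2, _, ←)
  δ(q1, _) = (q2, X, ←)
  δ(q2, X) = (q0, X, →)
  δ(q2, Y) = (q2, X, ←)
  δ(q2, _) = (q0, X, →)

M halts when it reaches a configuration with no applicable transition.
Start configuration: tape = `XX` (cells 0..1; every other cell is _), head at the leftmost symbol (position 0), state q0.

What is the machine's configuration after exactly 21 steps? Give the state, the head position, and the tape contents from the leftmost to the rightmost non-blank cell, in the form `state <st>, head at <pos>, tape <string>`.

q0 | ___[X]X   read X → write Y, move →, go to q1
q1 | ___Y[X]   read X → write Y, move ←, go to q1
q1 | ___[Y]Y   read Y → write _, move ←, go to q2
q2 | __[_]_Y   read _ → write X, move →, go to q0
q0 | __X[_]Y   read _ → write _, move ←, go to q1
q1 | __[X]_Y   read X → write Y, move ←, go to q1
q1 | _[_]Y_Y   read _ → write X, move ←, go to q2
q2 | [_]XY_Y   read _ → write X, move →, go to q0
q0 | X[X]Y_Y   read X → write Y, move →, go to q1
q1 | XY[Y]_Y   read Y → write _, move ←, go to q2
q2 | X[Y]__Y   read Y → write X, move ←, go to q2
q2 | [X]X__Y   read X → write X, move →, go to q0
q0 | X[X]__Y   read X → write Y, move →, go to q1
q1 | XY[_]_Y   read _ → write X, move ←, go to q2
q2 | X[Y]X_Y   read Y → write X, move ←, go to q2
q2 | [X]XX_Y   read X → write X, move →, go to q0
q0 | X[X]X_Y   read X → write Y, move →, go to q1
q1 | XY[X]_Y   read X → write Y, move ←, go to q1
q1 | X[Y]Y_Y   read Y → write _, move ←, go to q2
q2 | [X]_Y_Y   read X → write X, move →, go to q0
q0 | X[_]Y_Y   read _ → write _, move ←, go to q1
q1 | [X]_Y_Y
After 21 steps: state q1, head at -3, tape X_Y_Y.

state q1, head at -3, tape X_Y_Y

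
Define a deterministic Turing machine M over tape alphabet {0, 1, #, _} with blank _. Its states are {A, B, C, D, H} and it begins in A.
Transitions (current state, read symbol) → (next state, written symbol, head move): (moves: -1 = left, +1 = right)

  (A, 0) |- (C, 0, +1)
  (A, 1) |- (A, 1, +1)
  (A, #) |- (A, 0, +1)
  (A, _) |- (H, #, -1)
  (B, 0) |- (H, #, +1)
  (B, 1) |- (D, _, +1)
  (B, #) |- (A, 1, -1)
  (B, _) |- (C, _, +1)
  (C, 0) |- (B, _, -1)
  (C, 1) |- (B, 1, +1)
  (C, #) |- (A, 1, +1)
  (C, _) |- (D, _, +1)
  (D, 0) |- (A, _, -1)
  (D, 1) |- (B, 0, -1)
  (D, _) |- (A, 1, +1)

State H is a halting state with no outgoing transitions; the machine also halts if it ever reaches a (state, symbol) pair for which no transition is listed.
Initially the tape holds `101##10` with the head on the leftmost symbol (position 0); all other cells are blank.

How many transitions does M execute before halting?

12

state=A head=0 tape=[1]01##10___   (A,1)→(A,1,+1)
state=A head=1 tape=1[0]1##10___   (A,0)→(C,0,+1)
state=C head=2 tape=10[1]##10___   (C,1)→(B,1,+1)
state=B head=3 tape=101[#]#10___   (B,#)→(A,1,-1)
state=A head=2 tape=10[1]1#10___   (A,1)→(A,1,+1)
state=A head=3 tape=101[1]#10___   (A,1)→(A,1,+1)
state=A head=4 tape=1011[#]10___   (A,#)→(A,0,+1)
state=A head=5 tape=10110[1]0___   (A,1)→(A,1,+1)
state=A head=6 tape=101101[0]___   (A,0)→(C,0,+1)
state=C head=7 tape=1011010[_]__   (C,_)→(D,_,+1)
state=D head=8 tape=1011010_[_]_   (D,_)→(A,1,+1)
state=A head=9 tape=1011010_1[_]   (A,_)→(H,#,-1)
state=H head=8 tape=1011010_[1]#
M halts after 12 transitions.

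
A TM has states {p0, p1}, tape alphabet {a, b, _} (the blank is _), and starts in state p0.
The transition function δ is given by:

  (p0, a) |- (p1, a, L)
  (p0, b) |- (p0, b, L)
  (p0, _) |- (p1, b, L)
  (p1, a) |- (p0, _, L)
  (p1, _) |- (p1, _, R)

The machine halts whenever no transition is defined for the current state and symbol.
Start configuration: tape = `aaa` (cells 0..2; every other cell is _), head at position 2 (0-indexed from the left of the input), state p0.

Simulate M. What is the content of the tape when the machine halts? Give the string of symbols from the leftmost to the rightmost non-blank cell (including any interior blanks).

state=p0 head=2 tape=__aa[a]   (p0,a)→(p1,a,L)
state=p1 head=1 tape=__a[a]a   (p1,a)→(p0,_,L)
state=p0 head=0 tape=__[a]_a   (p0,a)→(p1,a,L)
state=p1 head=-1 tape=_[_]a_a   (p1,_)→(p1,_,R)
state=p1 head=0 tape=__[a]_a   (p1,a)→(p0,_,L)
state=p0 head=-1 tape=_[_]__a   (p0,_)→(p1,b,L)
state=p1 head=-2 tape=[_]b__a   (p1,_)→(p1,_,R)
state=p1 head=-1 tape=_[b]__a
The non-blank tape span at halt is b__a.

b__a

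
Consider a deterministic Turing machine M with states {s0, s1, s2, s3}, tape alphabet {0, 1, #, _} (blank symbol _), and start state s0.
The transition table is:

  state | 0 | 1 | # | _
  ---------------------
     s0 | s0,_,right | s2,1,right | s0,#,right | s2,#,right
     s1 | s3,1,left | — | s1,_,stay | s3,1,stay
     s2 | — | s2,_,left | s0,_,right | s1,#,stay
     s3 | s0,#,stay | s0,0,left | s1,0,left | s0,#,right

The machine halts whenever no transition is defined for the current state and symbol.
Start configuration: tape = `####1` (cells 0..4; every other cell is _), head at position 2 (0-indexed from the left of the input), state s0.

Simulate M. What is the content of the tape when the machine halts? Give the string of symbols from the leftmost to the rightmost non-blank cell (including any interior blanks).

####10

s0 | ##[#]#1_   read # → write #, move right, go to s0
s0 | ###[#]1_   read # → write #, move right, go to s0
s0 | ####[1]_   read 1 → write 1, move right, go to s2
s2 | ####1[_]   read _ → write #, move stay, go to s1
s1 | ####1[#]   read # → write _, move stay, go to s1
s1 | ####1[_]   read _ → write 1, move stay, go to s3
s3 | ####1[1]   read 1 → write 0, move left, go to s0
s0 | ####[1]0   read 1 → write 1, move right, go to s2
s2 | ####1[0]
The non-blank tape span at halt is ####10.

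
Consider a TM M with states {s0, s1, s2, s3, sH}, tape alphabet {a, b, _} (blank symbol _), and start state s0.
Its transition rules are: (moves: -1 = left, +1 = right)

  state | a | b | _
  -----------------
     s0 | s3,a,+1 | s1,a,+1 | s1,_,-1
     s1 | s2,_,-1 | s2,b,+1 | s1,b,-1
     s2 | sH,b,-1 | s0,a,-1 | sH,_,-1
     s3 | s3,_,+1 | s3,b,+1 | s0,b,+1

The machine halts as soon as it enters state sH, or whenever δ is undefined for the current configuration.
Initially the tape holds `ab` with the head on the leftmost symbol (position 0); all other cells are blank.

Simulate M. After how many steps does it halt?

6

state=s0 head=0 tape=[a]b__   (s0,a)→(s3,a,+1)
state=s3 head=1 tape=a[b]__   (s3,b)→(s3,b,+1)
state=s3 head=2 tape=ab[_]_   (s3,_)→(s0,b,+1)
state=s0 head=3 tape=abb[_]   (s0,_)→(s1,_,-1)
state=s1 head=2 tape=ab[b]_   (s1,b)→(s2,b,+1)
state=s2 head=3 tape=abb[_]   (s2,_)→(sH,_,-1)
state=sH head=2 tape=ab[b]_
M halts after 6 transitions.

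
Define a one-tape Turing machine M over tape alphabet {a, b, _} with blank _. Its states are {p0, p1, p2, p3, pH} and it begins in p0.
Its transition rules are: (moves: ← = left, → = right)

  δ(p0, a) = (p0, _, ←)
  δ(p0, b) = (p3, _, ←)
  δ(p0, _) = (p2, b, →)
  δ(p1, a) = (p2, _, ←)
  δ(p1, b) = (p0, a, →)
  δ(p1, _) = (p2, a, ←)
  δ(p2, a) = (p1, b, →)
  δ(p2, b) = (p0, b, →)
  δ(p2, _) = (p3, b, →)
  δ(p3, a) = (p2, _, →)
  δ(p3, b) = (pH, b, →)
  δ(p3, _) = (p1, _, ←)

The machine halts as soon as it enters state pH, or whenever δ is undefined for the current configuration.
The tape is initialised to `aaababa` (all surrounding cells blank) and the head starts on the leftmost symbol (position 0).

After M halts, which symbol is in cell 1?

p0 | _[a]aababa   read a → write _, move ←, go to p0
p0 | [_]_aababa   read _ → write b, move →, go to p2
p2 | b[_]aababa   read _ → write b, move →, go to p3
p3 | bb[a]ababa   read a → write _, move →, go to p2
p2 | bb_[a]baba   read a → write b, move →, go to p1
p1 | bb_b[b]aba   read b → write a, move →, go to p0
p0 | bb_ba[a]ba   read a → write _, move ←, go to p0
p0 | bb_b[a]_ba   read a → write _, move ←, go to p0
p0 | bb_[b]__ba   read b → write _, move ←, go to p3
p3 | bb[_]___ba   read _ → write _, move ←, go to p1
p1 | b[b]____ba   read b → write a, move →, go to p0
p0 | ba[_]___ba   read _ → write b, move →, go to p2
p2 | bab[_]__ba   read _ → write b, move →, go to p3
p3 | babb[_]_ba   read _ → write _, move ←, go to p1
p1 | bab[b]__ba   read b → write a, move →, go to p0
p0 | baba[_]_ba   read _ → write b, move →, go to p2
p2 | babab[_]ba   read _ → write b, move →, go to p3
p3 | bababb[b]a   read b → write b, move →, go to pH
pH | bababbb[a]
Cell 1 holds b when M halts.

b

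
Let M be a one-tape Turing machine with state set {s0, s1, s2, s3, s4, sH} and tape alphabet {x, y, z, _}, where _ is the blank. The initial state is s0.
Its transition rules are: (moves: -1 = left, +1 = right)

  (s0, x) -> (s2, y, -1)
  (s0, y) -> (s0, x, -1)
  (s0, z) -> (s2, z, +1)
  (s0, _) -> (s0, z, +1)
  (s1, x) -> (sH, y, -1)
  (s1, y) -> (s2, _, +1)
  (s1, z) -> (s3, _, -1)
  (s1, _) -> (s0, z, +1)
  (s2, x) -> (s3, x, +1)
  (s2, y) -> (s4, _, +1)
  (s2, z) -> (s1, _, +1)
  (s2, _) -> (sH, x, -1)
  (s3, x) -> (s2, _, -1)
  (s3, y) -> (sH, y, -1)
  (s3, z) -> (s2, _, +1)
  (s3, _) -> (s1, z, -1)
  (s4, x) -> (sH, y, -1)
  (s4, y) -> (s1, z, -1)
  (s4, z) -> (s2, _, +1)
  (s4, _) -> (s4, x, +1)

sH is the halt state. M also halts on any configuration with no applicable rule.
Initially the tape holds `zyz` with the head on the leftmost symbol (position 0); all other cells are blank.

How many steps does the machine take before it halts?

4

s0 | [z]yz_   read z → write z, move +1, go to s2
s2 | z[y]z_   read y → write _, move +1, go to s4
s4 | z_[z]_   read z → write _, move +1, go to s2
s2 | z__[_]   read _ → write x, move -1, go to sH
sH | z_[_]x
M halts after 4 transitions.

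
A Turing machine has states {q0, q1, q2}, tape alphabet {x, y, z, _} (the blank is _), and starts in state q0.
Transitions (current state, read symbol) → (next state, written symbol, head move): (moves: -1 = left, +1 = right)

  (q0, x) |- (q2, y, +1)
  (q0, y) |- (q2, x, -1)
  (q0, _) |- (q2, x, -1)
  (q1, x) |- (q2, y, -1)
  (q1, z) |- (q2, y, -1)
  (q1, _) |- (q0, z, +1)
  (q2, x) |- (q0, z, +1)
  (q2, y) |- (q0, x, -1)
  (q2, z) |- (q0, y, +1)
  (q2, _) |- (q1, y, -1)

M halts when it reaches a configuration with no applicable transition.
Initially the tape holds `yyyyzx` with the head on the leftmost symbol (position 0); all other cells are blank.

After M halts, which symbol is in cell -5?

y

state=q0 head=0 tape=_____[y]yyyzx   (q0,y)→(q2,x,-1)
state=q2 head=-1 tape=____[_]xyyyzx   (q2,_)→(q1,y,-1)
state=q1 head=-2 tape=___[_]yxyyyzx   (q1,_)→(q0,z,+1)
state=q0 head=-1 tape=___z[y]xyyyzx   (q0,y)→(q2,x,-1)
state=q2 head=-2 tape=___[z]xxyyyzx   (q2,z)→(q0,y,+1)
state=q0 head=-1 tape=___y[x]xyyyzx   (q0,x)→(q2,y,+1)
state=q2 head=0 tape=___yy[x]yyyzx   (q2,x)→(q0,z,+1)
state=q0 head=1 tape=___yyz[y]yyzx   (q0,y)→(q2,x,-1)
state=q2 head=0 tape=___yy[z]xyyzx   (q2,z)→(q0,y,+1)
state=q0 head=1 tape=___yyy[x]yyzx   (q0,x)→(q2,y,+1)
state=q2 head=2 tape=___yyyy[y]yzx   (q2,y)→(q0,x,-1)
state=q0 head=1 tape=___yyy[y]xyzx   (q0,y)→(q2,x,-1)
state=q2 head=0 tape=___yy[y]xxyzx   (q2,y)→(q0,x,-1)
state=q0 head=-1 tape=___y[y]xxxyzx   (q0,y)→(q2,x,-1)
state=q2 head=-2 tape=___[y]xxxxyzx   (q2,y)→(q0,x,-1)
state=q0 head=-3 tape=__[_]xxxxxyzx   (q0,_)→(q2,x,-1)
state=q2 head=-4 tape=_[_]xxxxxxyzx   (q2,_)→(q1,y,-1)
state=q1 head=-5 tape=[_]yxxxxxxyzx   (q1,_)→(q0,z,+1)
state=q0 head=-4 tape=z[y]xxxxxxyzx   (q0,y)→(q2,x,-1)
state=q2 head=-5 tape=[z]xxxxxxxyzx   (q2,z)→(q0,y,+1)
state=q0 head=-4 tape=y[x]xxxxxxyzx   (q0,x)→(q2,y,+1)
state=q2 head=-3 tape=yy[x]xxxxxyzx   (q2,x)→(q0,z,+1)
state=q0 head=-2 tape=yyz[x]xxxxyzx   (q0,x)→(q2,y,+1)
state=q2 head=-1 tape=yyzy[x]xxxyzx   (q2,x)→(q0,z,+1)
state=q0 head=0 tape=yyzyz[x]xxyzx   (q0,x)→(q2,y,+1)
state=q2 head=1 tape=yyzyzy[x]xyzx   (q2,x)→(q0,z,+1)
state=q0 head=2 tape=yyzyzyz[x]yzx   (q0,x)→(q2,y,+1)
state=q2 head=3 tape=yyzyzyzy[y]zx   (q2,y)→(q0,x,-1)
state=q0 head=2 tape=yyzyzyz[y]xzx   (q0,y)→(q2,x,-1)
state=q2 head=1 tape=yyzyzy[z]xxzx   (q2,z)→(q0,y,+1)
state=q0 head=2 tape=yyzyzyy[x]xzx   (q0,x)→(q2,y,+1)
state=q2 head=3 tape=yyzyzyyy[x]zx   (q2,x)→(q0,z,+1)
state=q0 head=4 tape=yyzyzyyyz[z]x
Cell -5 holds y when M halts.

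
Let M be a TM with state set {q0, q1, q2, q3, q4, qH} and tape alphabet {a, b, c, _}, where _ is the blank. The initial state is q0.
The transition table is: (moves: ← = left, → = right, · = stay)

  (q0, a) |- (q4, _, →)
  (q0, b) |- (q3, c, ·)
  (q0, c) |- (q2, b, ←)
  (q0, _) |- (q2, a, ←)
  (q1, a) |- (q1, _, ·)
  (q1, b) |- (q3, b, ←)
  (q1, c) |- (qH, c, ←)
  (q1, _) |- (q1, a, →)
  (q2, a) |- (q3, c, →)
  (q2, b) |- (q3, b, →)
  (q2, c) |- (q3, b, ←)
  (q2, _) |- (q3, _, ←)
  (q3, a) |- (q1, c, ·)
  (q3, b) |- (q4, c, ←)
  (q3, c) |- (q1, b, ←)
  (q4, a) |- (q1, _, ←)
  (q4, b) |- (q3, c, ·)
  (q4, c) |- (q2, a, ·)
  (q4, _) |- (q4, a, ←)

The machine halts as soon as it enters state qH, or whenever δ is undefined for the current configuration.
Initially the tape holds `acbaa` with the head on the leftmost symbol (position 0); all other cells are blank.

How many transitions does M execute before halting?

8

state=q0 head=0 tape=[a]cbaa   (q0,a)→(q4,_,→)
state=q4 head=1 tape=_[c]baa   (q4,c)→(q2,a,·)
state=q2 head=1 tape=_[a]baa   (q2,a)→(q3,c,→)
state=q3 head=2 tape=_c[b]aa   (q3,b)→(q4,c,←)
state=q4 head=1 tape=_[c]caa   (q4,c)→(q2,a,·)
state=q2 head=1 tape=_[a]caa   (q2,a)→(q3,c,→)
state=q3 head=2 tape=_c[c]aa   (q3,c)→(q1,b,←)
state=q1 head=1 tape=_[c]baa   (q1,c)→(qH,c,←)
state=qH head=0 tape=[_]cbaa
M halts after 8 transitions.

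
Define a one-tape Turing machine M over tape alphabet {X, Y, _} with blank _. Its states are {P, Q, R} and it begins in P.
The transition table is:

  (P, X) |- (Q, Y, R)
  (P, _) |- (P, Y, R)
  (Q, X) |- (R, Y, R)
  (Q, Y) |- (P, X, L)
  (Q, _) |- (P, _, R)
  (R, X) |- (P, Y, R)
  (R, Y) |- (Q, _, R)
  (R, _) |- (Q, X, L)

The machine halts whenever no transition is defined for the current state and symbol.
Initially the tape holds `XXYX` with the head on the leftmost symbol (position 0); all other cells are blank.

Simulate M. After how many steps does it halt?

11

P | [X]XYX__   read X → write Y, move R, go to Q
Q | Y[X]YX__   read X → write Y, move R, go to R
R | YY[Y]X__   read Y → write _, move R, go to Q
Q | YY_[X]__   read X → write Y, move R, go to R
R | YY_Y[_]_   read _ → write X, move L, go to Q
Q | YY_[Y]X_   read Y → write X, move L, go to P
P | YY[_]XX_   read _ → write Y, move R, go to P
P | YYY[X]X_   read X → write Y, move R, go to Q
Q | YYYY[X]_   read X → write Y, move R, go to R
R | YYYYY[_]   read _ → write X, move L, go to Q
Q | YYYY[Y]X   read Y → write X, move L, go to P
P | YYY[Y]XX
M halts after 11 transitions.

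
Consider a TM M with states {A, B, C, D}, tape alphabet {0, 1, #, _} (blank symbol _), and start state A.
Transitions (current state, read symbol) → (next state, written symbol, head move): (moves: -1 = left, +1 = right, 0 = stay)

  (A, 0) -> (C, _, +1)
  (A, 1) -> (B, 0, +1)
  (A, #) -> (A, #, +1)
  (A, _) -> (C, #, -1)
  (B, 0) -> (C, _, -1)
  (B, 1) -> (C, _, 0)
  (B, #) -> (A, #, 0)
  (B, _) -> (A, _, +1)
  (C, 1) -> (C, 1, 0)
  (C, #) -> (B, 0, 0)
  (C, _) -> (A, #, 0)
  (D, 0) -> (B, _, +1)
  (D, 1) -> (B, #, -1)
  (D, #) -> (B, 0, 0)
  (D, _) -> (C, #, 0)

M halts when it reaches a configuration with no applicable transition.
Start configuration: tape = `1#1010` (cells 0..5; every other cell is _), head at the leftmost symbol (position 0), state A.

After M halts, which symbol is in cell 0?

state=A head=0 tape=[1]#1010   (A,1)→(B,0,+1)
state=B head=1 tape=0[#]1010   (B,#)→(A,#,0)
state=A head=1 tape=0[#]1010   (A,#)→(A,#,+1)
state=A head=2 tape=0#[1]010   (A,1)→(B,0,+1)
state=B head=3 tape=0#0[0]10   (B,0)→(C,_,-1)
state=C head=2 tape=0#[0]_10
Cell 0 holds 0 when M halts.

0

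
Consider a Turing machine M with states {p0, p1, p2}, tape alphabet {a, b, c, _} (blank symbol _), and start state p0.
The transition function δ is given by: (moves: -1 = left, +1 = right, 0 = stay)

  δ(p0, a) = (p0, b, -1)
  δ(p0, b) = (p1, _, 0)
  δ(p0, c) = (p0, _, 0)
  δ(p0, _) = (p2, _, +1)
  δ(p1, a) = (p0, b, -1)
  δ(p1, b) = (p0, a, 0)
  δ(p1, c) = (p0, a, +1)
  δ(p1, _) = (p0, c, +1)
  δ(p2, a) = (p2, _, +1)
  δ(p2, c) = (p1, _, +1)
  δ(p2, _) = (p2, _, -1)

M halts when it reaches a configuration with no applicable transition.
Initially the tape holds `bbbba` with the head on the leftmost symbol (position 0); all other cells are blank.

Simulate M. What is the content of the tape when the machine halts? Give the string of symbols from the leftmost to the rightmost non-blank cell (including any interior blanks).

ccc_b

state=p0 head=0 tape=[b]bbba   (p0,b)→(p1,_,0)
state=p1 head=0 tape=[_]bbba   (p1,_)→(p0,c,+1)
state=p0 head=1 tape=c[b]bba   (p0,b)→(p1,_,0)
state=p1 head=1 tape=c[_]bba   (p1,_)→(p0,c,+1)
state=p0 head=2 tape=cc[b]ba   (p0,b)→(p1,_,0)
state=p1 head=2 tape=cc[_]ba   (p1,_)→(p0,c,+1)
state=p0 head=3 tape=ccc[b]a   (p0,b)→(p1,_,0)
state=p1 head=3 tape=ccc[_]a   (p1,_)→(p0,c,+1)
state=p0 head=4 tape=cccc[a]   (p0,a)→(p0,b,-1)
state=p0 head=3 tape=ccc[c]b   (p0,c)→(p0,_,0)
state=p0 head=3 tape=ccc[_]b   (p0,_)→(p2,_,+1)
state=p2 head=4 tape=ccc_[b]
The non-blank tape span at halt is ccc_b.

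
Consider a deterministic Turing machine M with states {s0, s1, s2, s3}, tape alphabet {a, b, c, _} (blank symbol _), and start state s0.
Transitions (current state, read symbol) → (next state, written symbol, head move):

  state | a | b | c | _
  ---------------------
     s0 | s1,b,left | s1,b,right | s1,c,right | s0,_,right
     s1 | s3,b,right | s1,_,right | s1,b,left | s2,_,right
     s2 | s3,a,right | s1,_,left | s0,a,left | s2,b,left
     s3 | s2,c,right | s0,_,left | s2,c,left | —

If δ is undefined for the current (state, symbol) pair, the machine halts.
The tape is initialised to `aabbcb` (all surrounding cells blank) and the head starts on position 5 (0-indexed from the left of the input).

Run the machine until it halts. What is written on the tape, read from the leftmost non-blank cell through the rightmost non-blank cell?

s0 | aabbc[b]__   read b → write b, move right, go to s1
s1 | aabbcb[_]_   read _ → write _, move right, go to s2
s2 | aabbcb_[_]   read _ → write b, move left, go to s2
s2 | aabbcb[_]b   read _ → write b, move left, go to s2
s2 | aabbc[b]bb   read b → write _, move left, go to s1
s1 | aabb[c]_bb   read c → write b, move left, go to s1
s1 | aab[b]b_bb   read b → write _, move right, go to s1
s1 | aab_[b]_bb   read b → write _, move right, go to s1
s1 | aab__[_]bb   read _ → write _, move right, go to s2
s2 | aab___[b]b   read b → write _, move left, go to s1
s1 | aab__[_]_b   read _ → write _, move right, go to s2
s2 | aab___[_]b   read _ → write b, move left, go to s2
s2 | aab__[_]bb   read _ → write b, move left, go to s2
s2 | aab_[_]bbb   read _ → write b, move left, go to s2
s2 | aab[_]bbbb   read _ → write b, move left, go to s2
s2 | aa[b]bbbbb   read b → write _, move left, go to s1
s1 | a[a]_bbbbb   read a → write b, move right, go to s3
s3 | ab[_]bbbbb
The non-blank tape span at halt is ab_bbbbb.

ab_bbbbb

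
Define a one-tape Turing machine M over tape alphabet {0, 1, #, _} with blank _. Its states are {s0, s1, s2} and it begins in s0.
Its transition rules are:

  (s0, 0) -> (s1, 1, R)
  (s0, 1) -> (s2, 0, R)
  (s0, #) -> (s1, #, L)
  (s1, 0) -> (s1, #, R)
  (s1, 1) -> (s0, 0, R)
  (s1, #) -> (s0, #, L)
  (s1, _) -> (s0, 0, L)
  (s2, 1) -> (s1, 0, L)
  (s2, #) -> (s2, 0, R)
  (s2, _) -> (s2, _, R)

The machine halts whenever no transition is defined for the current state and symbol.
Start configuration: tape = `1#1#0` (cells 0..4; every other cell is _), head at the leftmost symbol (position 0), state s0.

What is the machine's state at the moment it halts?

s0 | [1]#1#0   read 1 → write 0, move R, go to s2
s2 | 0[#]1#0   read # → write 0, move R, go to s2
s2 | 00[1]#0   read 1 → write 0, move L, go to s1
s1 | 0[0]0#0   read 0 → write #, move R, go to s1
s1 | 0#[0]#0   read 0 → write #, move R, go to s1
s1 | 0##[#]0   read # → write #, move L, go to s0
s0 | 0#[#]#0   read # → write #, move L, go to s1
s1 | 0[#]##0   read # → write #, move L, go to s0
s0 | [0]###0   read 0 → write 1, move R, go to s1
s1 | 1[#]##0   read # → write #, move L, go to s0
s0 | [1]###0   read 1 → write 0, move R, go to s2
s2 | 0[#]##0   read # → write 0, move R, go to s2
s2 | 00[#]#0   read # → write 0, move R, go to s2
s2 | 000[#]0   read # → write 0, move R, go to s2
s2 | 0000[0]
No transition is defined for (s2, 0); M halts in state s2.

s2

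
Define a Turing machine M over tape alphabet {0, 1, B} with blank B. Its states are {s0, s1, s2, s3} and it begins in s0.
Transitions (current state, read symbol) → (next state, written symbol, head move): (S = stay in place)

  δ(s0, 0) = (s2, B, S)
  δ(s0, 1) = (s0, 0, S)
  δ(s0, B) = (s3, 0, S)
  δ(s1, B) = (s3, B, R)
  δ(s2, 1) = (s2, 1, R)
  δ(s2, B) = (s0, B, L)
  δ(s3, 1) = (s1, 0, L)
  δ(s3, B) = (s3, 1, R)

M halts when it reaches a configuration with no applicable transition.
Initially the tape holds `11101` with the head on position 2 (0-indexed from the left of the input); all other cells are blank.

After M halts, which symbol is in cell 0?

B

state=s0 head=2 tape=B11[1]01   (s0,1)→(s0,0,S)
state=s0 head=2 tape=B11[0]01   (s0,0)→(s2,B,S)
state=s2 head=2 tape=B11[B]01   (s2,B)→(s0,B,L)
state=s0 head=1 tape=B1[1]B01   (s0,1)→(s0,0,S)
state=s0 head=1 tape=B1[0]B01   (s0,0)→(s2,B,S)
state=s2 head=1 tape=B1[B]B01   (s2,B)→(s0,B,L)
state=s0 head=0 tape=B[1]BB01   (s0,1)→(s0,0,S)
state=s0 head=0 tape=B[0]BB01   (s0,0)→(s2,B,S)
state=s2 head=0 tape=B[B]BB01   (s2,B)→(s0,B,L)
state=s0 head=-1 tape=[B]BBB01   (s0,B)→(s3,0,S)
state=s3 head=-1 tape=[0]BBB01
Cell 0 holds B when M halts.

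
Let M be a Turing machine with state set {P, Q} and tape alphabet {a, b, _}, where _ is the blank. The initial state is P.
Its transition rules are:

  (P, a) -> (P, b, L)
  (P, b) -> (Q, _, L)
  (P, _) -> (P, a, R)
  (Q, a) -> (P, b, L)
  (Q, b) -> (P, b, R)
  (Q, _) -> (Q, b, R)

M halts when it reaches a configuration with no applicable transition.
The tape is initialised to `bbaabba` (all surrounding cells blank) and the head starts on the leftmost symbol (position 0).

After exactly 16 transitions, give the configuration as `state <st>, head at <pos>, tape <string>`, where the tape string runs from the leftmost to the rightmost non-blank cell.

state Q, head at -2, tape b__abba

P | __[b]baabba   read b → write _, move L, go to Q
Q | _[_]_baabba   read _ → write b, move R, go to Q
Q | _b[_]baabba   read _ → write b, move R, go to Q
Q | _bb[b]aabba   read b → write b, move R, go to P
P | _bbb[a]abba   read a → write b, move L, go to P
P | _bb[b]babba   read b → write _, move L, go to Q
Q | _b[b]_babba   read b → write b, move R, go to P
P | _bb[_]babba   read _ → write a, move R, go to P
P | _bba[b]abba   read b → write _, move L, go to Q
Q | _bb[a]_abba   read a → write b, move L, go to P
P | _b[b]b_abba   read b → write _, move L, go to Q
Q | _[b]_b_abba   read b → write b, move R, go to P
P | _b[_]b_abba   read _ → write a, move R, go to P
P | _ba[b]_abba   read b → write _, move L, go to Q
Q | _b[a]__abba   read a → write b, move L, go to P
P | _[b]b__abba   read b → write _, move L, go to Q
Q | [_]_b__abba
After 16 steps: state Q, head at -2, tape b__abba.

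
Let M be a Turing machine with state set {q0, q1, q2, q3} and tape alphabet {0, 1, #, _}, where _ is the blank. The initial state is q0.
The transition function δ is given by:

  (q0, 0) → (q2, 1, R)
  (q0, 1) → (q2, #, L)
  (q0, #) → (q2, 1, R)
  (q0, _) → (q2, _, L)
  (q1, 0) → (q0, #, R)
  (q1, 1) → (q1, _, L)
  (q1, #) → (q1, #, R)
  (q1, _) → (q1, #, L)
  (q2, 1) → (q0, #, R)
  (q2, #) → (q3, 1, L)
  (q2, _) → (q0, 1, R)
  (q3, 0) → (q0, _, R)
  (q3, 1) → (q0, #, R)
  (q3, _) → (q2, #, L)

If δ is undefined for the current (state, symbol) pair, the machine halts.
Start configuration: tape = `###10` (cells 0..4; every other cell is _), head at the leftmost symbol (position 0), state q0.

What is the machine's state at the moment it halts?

state=q0 head=0 tape=__[#]##10   (q0,#)→(q2,1,R)
state=q2 head=1 tape=__1[#]#10   (q2,#)→(q3,1,L)
state=q3 head=0 tape=__[1]1#10   (q3,1)→(q0,#,R)
state=q0 head=1 tape=__#[1]#10   (q0,1)→(q2,#,L)
state=q2 head=0 tape=__[#]##10   (q2,#)→(q3,1,L)
state=q3 head=-1 tape=_[_]1##10   (q3,_)→(q2,#,L)
state=q2 head=-2 tape=[_]#1##10   (q2,_)→(q0,1,R)
state=q0 head=-1 tape=1[#]1##10   (q0,#)→(q2,1,R)
state=q2 head=0 tape=11[1]##10   (q2,1)→(q0,#,R)
state=q0 head=1 tape=11#[#]#10   (q0,#)→(q2,1,R)
state=q2 head=2 tape=11#1[#]10   (q2,#)→(q3,1,L)
state=q3 head=1 tape=11#[1]110   (q3,1)→(q0,#,R)
state=q0 head=2 tape=11##[1]10   (q0,1)→(q2,#,L)
state=q2 head=1 tape=11#[#]#10   (q2,#)→(q3,1,L)
state=q3 head=0 tape=11[#]1#10
No transition is defined for (q3, #); M halts in state q3.

q3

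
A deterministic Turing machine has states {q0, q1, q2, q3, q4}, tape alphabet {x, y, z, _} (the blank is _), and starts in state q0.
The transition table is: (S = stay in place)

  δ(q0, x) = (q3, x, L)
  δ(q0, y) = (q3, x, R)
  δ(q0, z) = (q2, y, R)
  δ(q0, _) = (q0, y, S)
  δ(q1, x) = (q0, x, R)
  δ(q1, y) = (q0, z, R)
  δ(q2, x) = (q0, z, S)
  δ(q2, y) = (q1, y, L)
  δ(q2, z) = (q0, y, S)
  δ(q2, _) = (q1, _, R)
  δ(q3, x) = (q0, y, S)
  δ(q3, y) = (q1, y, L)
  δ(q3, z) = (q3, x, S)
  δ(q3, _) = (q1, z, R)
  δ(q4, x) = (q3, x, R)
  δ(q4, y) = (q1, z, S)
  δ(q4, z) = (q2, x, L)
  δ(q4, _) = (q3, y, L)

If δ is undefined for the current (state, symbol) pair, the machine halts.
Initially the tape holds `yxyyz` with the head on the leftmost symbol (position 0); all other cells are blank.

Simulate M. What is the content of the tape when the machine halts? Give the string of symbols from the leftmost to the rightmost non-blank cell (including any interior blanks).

state=q0 head=0 tape=[y]xyyz__   (q0,y)→(q3,x,R)
state=q3 head=1 tape=x[x]yyz__   (q3,x)→(q0,y,S)
state=q0 head=1 tape=x[y]yyz__   (q0,y)→(q3,x,R)
state=q3 head=2 tape=xx[y]yz__   (q3,y)→(q1,y,L)
state=q1 head=1 tape=x[x]yyz__   (q1,x)→(q0,x,R)
state=q0 head=2 tape=xx[y]yz__   (q0,y)→(q3,x,R)
state=q3 head=3 tape=xxx[y]z__   (q3,y)→(q1,y,L)
state=q1 head=2 tape=xx[x]yz__   (q1,x)→(q0,x,R)
state=q0 head=3 tape=xxx[y]z__   (q0,y)→(q3,x,R)
state=q3 head=4 tape=xxxx[z]__   (q3,z)→(q3,x,S)
state=q3 head=4 tape=xxxx[x]__   (q3,x)→(q0,y,S)
state=q0 head=4 tape=xxxx[y]__   (q0,y)→(q3,x,R)
state=q3 head=5 tape=xxxxx[_]_   (q3,_)→(q1,z,R)
state=q1 head=6 tape=xxxxxz[_]
The non-blank tape span at halt is xxxxxz.

xxxxxz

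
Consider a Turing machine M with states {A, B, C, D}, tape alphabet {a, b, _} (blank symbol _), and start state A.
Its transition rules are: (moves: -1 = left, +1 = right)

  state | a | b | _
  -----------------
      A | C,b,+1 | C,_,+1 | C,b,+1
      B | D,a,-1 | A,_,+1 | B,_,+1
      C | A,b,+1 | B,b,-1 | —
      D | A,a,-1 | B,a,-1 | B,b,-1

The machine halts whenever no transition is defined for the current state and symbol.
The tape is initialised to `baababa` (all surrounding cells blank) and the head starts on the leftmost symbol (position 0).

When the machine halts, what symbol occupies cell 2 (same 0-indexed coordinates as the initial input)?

A | [b]aababa__   read b → write _, move +1, go to C
C | _[a]ababa__   read a → write b, move +1, go to A
A | _b[a]baba__   read a → write b, move +1, go to C
C | _bb[b]aba__   read b → write b, move -1, go to B
B | _b[b]baba__   read b → write _, move +1, go to A
A | _b_[b]aba__   read b → write _, move +1, go to C
C | _b__[a]ba__   read a → write b, move +1, go to A
A | _b__b[b]a__   read b → write _, move +1, go to C
C | _b__b_[a]__   read a → write b, move +1, go to A
A | _b__b_b[_]_   read _ → write b, move +1, go to C
C | _b__b_bb[_]
Cell 2 holds _ when M halts.

_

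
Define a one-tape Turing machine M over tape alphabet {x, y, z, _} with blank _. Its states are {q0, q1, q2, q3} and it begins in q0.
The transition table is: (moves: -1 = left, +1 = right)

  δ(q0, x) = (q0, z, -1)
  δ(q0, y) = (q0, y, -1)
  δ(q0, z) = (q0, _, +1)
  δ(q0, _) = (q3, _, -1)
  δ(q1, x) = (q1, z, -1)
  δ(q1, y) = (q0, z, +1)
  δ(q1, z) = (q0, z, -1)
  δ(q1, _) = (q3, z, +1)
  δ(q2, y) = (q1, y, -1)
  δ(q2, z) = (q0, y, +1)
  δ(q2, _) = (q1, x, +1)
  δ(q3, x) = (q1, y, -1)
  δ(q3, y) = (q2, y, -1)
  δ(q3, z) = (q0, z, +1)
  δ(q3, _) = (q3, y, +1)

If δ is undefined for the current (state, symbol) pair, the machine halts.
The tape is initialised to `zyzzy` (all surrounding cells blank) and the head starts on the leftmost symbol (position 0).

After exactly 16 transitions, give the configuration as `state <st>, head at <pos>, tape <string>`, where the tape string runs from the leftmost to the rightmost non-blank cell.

q0 | __[z]yzzy   read z → write _, move +1, go to q0
q0 | ___[y]zzy   read y → write y, move -1, go to q0
q0 | __[_]yzzy   read _ → write _, move -1, go to q3
q3 | _[_]_yzzy   read _ → write y, move +1, go to q3
q3 | _y[_]yzzy   read _ → write y, move +1, go to q3
q3 | _yy[y]zzy   read y → write y, move -1, go to q2
q2 | _y[y]yzzy   read y → write y, move -1, go to q1
q1 | _[y]yyzzy   read y → write z, move +1, go to q0
q0 | _z[y]yzzy   read y → write y, move -1, go to q0
q0 | _[z]yyzzy   read z → write _, move +1, go to q0
q0 | __[y]yzzy   read y → write y, move -1, go to q0
q0 | _[_]yyzzy   read _ → write _, move -1, go to q3
q3 | [_]_yyzzy   read _ → write y, move +1, go to q3
q3 | y[_]yyzzy   read _ → write y, move +1, go to q3
q3 | yy[y]yzzy   read y → write y, move -1, go to q2
q2 | y[y]yyzzy   read y → write y, move -1, go to q1
q1 | [y]yyyzzy
After 16 steps: state q1, head at -2, tape yyyyzzy.

state q1, head at -2, tape yyyyzzy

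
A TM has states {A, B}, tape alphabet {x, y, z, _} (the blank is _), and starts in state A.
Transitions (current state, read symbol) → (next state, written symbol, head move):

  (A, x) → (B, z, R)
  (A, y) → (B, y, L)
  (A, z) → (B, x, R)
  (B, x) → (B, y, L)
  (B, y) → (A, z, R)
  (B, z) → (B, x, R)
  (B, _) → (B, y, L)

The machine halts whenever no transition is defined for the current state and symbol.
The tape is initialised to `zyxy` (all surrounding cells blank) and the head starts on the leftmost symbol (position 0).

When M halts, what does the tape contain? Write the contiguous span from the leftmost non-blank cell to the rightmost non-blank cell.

xzzz

A | [z]yxy_   read z → write x, move R, go to B
B | x[y]xy_   read y → write z, move R, go to A
A | xz[x]y_   read x → write z, move R, go to B
B | xzz[y]_   read y → write z, move R, go to A
A | xzzz[_]
The non-blank tape span at halt is xzzz.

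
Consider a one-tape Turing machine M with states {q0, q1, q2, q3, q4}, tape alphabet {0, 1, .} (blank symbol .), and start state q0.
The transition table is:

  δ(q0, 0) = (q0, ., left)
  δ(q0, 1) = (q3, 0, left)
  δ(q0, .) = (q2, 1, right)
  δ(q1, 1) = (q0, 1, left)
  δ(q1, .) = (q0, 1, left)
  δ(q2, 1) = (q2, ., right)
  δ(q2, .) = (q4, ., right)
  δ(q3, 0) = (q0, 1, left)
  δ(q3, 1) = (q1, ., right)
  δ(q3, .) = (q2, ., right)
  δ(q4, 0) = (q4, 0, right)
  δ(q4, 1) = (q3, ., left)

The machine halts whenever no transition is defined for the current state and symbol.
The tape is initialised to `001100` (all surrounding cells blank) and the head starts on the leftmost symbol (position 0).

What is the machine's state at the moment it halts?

state=q0 head=0 tape=.[0]01100.   (q0,0)→(q0,.,left)
state=q0 head=-1 tape=[.].01100.   (q0,.)→(q2,1,right)
state=q2 head=0 tape=1[.]01100.   (q2,.)→(q4,.,right)
state=q4 head=1 tape=1.[0]1100.   (q4,0)→(q4,0,right)
state=q4 head=2 tape=1.0[1]100.   (q4,1)→(q3,.,left)
state=q3 head=1 tape=1.[0].100.   (q3,0)→(q0,1,left)
state=q0 head=0 tape=1[.]1.100.   (q0,.)→(q2,1,right)
state=q2 head=1 tape=11[1].100.   (q2,1)→(q2,.,right)
state=q2 head=2 tape=11.[.]100.   (q2,.)→(q4,.,right)
state=q4 head=3 tape=11..[1]00.   (q4,1)→(q3,.,left)
state=q3 head=2 tape=11.[.].00.   (q3,.)→(q2,.,right)
state=q2 head=3 tape=11..[.]00.   (q2,.)→(q4,.,right)
state=q4 head=4 tape=11...[0]0.   (q4,0)→(q4,0,right)
state=q4 head=5 tape=11...0[0].   (q4,0)→(q4,0,right)
state=q4 head=6 tape=11...00[.]
No transition is defined for (q4, .); M halts in state q4.

q4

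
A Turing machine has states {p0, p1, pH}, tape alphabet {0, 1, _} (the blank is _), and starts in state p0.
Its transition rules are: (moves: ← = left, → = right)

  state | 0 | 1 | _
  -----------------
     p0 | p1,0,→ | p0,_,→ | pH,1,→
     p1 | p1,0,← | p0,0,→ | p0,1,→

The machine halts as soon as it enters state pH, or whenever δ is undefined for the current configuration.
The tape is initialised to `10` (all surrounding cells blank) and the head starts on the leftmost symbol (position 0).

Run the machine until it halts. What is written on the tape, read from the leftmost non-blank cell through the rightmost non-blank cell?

011

state=p0 head=0 tape=[1]0___   (p0,1)→(p0,_,→)
state=p0 head=1 tape=_[0]___   (p0,0)→(p1,0,→)
state=p1 head=2 tape=_0[_]__   (p1,_)→(p0,1,→)
state=p0 head=3 tape=_01[_]_   (p0,_)→(pH,1,→)
state=pH head=4 tape=_011[_]
The non-blank tape span at halt is 011.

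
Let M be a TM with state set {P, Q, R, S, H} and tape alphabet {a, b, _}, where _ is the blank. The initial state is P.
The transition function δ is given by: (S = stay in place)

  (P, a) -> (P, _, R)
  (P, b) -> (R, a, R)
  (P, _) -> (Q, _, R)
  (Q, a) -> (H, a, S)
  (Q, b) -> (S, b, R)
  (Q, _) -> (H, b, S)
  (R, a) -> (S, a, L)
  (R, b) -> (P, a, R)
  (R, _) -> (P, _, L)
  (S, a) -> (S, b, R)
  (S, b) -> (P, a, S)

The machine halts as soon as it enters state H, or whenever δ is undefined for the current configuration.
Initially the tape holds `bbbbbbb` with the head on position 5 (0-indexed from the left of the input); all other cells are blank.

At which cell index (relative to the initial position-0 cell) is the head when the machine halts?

state=P head=5 tape=bbbbb[b]b__   (P,b)→(R,a,R)
state=R head=6 tape=bbbbba[b]__   (R,b)→(P,a,R)
state=P head=7 tape=bbbbbaa[_]_   (P,_)→(Q,_,R)
state=Q head=8 tape=bbbbbaa_[_]   (Q,_)→(H,b,S)
state=H head=8 tape=bbbbbaa_[b]
At halt the head is at cell 8.

8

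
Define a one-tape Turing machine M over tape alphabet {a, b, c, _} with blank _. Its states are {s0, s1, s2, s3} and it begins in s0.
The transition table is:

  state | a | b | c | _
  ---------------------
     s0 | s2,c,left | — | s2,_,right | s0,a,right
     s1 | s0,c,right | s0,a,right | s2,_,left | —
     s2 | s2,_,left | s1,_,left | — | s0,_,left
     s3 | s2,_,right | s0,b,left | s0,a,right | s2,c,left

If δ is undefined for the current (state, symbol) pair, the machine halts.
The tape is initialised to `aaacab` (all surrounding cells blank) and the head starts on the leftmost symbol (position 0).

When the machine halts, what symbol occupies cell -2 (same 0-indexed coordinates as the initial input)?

a

state=s0 head=0 tape=______[a]aacab   (s0,a)→(s2,c,left)
state=s2 head=-1 tape=_____[_]caacab   (s2,_)→(s0,_,left)
state=s0 head=-2 tape=____[_]_caacab   (s0,_)→(s0,a,right)
state=s0 head=-1 tape=____a[_]caacab   (s0,_)→(s0,a,right)
state=s0 head=0 tape=____aa[c]aacab   (s0,c)→(s2,_,right)
state=s2 head=1 tape=____aa_[a]acab   (s2,a)→(s2,_,left)
state=s2 head=0 tape=____aa[_]_acab   (s2,_)→(s0,_,left)
state=s0 head=-1 tape=____a[a]__acab   (s0,a)→(s2,c,left)
state=s2 head=-2 tape=____[a]c__acab   (s2,a)→(s2,_,left)
state=s2 head=-3 tape=___[_]_c__acab   (s2,_)→(s0,_,left)
state=s0 head=-4 tape=__[_]__c__acab   (s0,_)→(s0,a,right)
state=s0 head=-3 tape=__a[_]_c__acab   (s0,_)→(s0,a,right)
state=s0 head=-2 tape=__aa[_]c__acab   (s0,_)→(s0,a,right)
state=s0 head=-1 tape=__aaa[c]__acab   (s0,c)→(s2,_,right)
state=s2 head=0 tape=__aaa_[_]_acab   (s2,_)→(s0,_,left)
state=s0 head=-1 tape=__aaa[_]__acab   (s0,_)→(s0,a,right)
state=s0 head=0 tape=__aaaa[_]_acab   (s0,_)→(s0,a,right)
state=s0 head=1 tape=__aaaaa[_]acab   (s0,_)→(s0,a,right)
state=s0 head=2 tape=__aaaaaa[a]cab   (s0,a)→(s2,c,left)
state=s2 head=1 tape=__aaaaa[a]ccab   (s2,a)→(s2,_,left)
state=s2 head=0 tape=__aaaa[a]_ccab   (s2,a)→(s2,_,left)
state=s2 head=-1 tape=__aaa[a]__ccab   (s2,a)→(s2,_,left)
state=s2 head=-2 tape=__aa[a]___ccab   (s2,a)→(s2,_,left)
state=s2 head=-3 tape=__a[a]____ccab   (s2,a)→(s2,_,left)
state=s2 head=-4 tape=__[a]_____ccab   (s2,a)→(s2,_,left)
state=s2 head=-5 tape=_[_]______ccab   (s2,_)→(s0,_,left)
state=s0 head=-6 tape=[_]_______ccab   (s0,_)→(s0,a,right)
state=s0 head=-5 tape=a[_]______ccab   (s0,_)→(s0,a,right)
state=s0 head=-4 tape=aa[_]_____ccab   (s0,_)→(s0,a,right)
state=s0 head=-3 tape=aaa[_]____ccab   (s0,_)→(s0,a,right)
state=s0 head=-2 tape=aaaa[_]___ccab   (s0,_)→(s0,a,right)
state=s0 head=-1 tape=aaaaa[_]__ccab   (s0,_)→(s0,a,right)
state=s0 head=0 tape=aaaaaa[_]_ccab   (s0,_)→(s0,a,right)
state=s0 head=1 tape=aaaaaaa[_]ccab   (s0,_)→(s0,a,right)
state=s0 head=2 tape=aaaaaaaa[c]cab   (s0,c)→(s2,_,right)
state=s2 head=3 tape=aaaaaaaa_[c]ab
Cell -2 holds a when M halts.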